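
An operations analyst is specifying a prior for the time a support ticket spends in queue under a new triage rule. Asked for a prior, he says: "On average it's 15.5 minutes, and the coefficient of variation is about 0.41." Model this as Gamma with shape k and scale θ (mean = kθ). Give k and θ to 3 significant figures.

For Gamma(k, scale θ): mean = kθ, variance = kθ², so CV = 1/√k.
CV = 0.41, hence k = 1/CV² = 5.95.
Then θ = mean/k = 15.5/5.95 = 2.61.

k ≈ 5.95, θ ≈ 2.61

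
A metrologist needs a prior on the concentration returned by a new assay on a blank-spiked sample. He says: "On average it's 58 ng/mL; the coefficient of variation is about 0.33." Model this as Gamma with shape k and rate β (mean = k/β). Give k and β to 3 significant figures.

k ≈ 9.18, β ≈ 0.158

For Gamma(k, rate β): mean = k/β, variance = k/β², so CV = 1/√k.
CV = 0.33, hence k = 1/CV² = 9.18.
Then β = k/mean = 9.18/58 = 0.158.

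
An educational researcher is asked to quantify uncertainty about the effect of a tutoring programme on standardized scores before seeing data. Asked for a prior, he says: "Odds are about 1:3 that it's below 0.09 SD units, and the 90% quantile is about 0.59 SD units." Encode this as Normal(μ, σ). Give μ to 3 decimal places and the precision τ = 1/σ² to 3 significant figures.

μ = 0.262, τ = 15.3

The p-quantile of Normal(μ,σ) is μ + z_p·σ, with z_{0.25} = -0.6745 and z_{0.9} = 1.282.
Eliminate σ: μ = (z₂·x₁ − z₁·x₂)/(z₂ − z₁) = (1.282·0.09 − (-0.6745)·0.59)/1.956 = 0.262.
Then σ = (x₂ − x₁)/(z₂ − z₁) = (0.59 − 0.09)/1.956 = 0.256.
Precision τ = 1/σ² = 1/0.2556² = 15.3.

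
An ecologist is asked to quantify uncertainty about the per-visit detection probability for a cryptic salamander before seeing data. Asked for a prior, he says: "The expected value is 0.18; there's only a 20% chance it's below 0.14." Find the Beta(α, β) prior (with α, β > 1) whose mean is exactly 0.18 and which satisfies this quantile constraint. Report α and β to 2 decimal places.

α ≈ 12.16, β ≈ 55.38

With mean 0.18 fixed, write α = 0.18s, β = 0.82s where s = α+β.
Need P(θ < 0.14) = 0.2 under Beta(0.18s, 0.82s). Normal approximation: (q−m)/√(m(1−m)/s) ≈ z_{0.2} = -0.842, so s ≈ 0.18·0.82·(-0.842)²/(0.14−0.18)² = 65.3.
At s = 65.3: P(θ<0.14) ≈ 0.205. Adjusting to match 0.2 gives s ≈ 67.53.
So α = 0.18·67.53 ≈ 12.16, β = 0.82·67.53 ≈ 55.38.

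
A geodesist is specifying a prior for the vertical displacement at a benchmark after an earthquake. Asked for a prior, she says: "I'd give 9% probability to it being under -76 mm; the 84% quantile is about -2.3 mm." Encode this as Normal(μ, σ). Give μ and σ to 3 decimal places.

For Normal(μ,σ), the p-quantile is μ + z_p·σ. Here z_{0.09} = -1.341, z_{0.84} = 0.9945.
So -76 = μ − 1.341σ and -2.3 = μ + 0.9945σ.
Subtracting: σ = (-2.3 − -76)/(0.9945 − (-1.341)) = 31.560.
Then μ = -76 − (-1.341)·31.560 = -33.685.

μ = -33.685, σ = 31.560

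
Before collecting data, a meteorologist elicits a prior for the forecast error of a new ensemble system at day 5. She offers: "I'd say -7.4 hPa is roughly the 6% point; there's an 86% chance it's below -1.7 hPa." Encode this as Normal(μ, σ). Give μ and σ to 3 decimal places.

The p-quantile of Normal(μ,σ) is μ + z_p·σ, with z_{0.06} = -1.555 and z_{0.86} = 1.08.
Eliminate σ: μ = (z₂·x₁ − z₁·x₂)/(z₂ − z₁) = (1.08·-7.4 − (-1.555)·-1.7)/2.635 = -4.037.
Then σ = (x₂ − x₁)/(z₂ − z₁) = (-1.7 − -7.4)/2.635 = 2.163.

μ = -4.037, σ = 2.163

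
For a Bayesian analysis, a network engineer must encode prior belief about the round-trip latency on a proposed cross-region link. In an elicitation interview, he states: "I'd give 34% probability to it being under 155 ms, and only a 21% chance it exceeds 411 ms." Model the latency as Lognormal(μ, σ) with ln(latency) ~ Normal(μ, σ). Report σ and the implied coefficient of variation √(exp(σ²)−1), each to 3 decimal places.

If T ~ Lognormal(μ,σ) then ln T ~ Normal(μ,σ), so the p-quantile of ln T is μ + z_p·σ.
ln(155) = 5.043 and ln(411) = 6.019; z_{0.34} = -0.4125, z_{0.79} = 0.8064.
σ = (6.019 − 5.043)/(0.8064 − (-0.4125)) = 0.800.
μ = 5.043 − (-0.4125)·0.800 = 5.373.
CV = √(exp(σ²)−1) = √(exp(0.6401)−1) = 0.947.

σ ≈ 0.800, CV ≈ 0.947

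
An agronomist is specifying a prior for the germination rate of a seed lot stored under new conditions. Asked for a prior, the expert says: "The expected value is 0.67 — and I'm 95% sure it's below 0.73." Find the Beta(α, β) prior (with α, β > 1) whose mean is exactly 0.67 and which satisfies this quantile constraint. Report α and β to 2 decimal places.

With mean 0.67 fixed, write α = 0.67s, β = 0.33s where s = α+β.
Need P(θ < 0.73) = 0.95 under Beta(0.67s, 0.33s). Normal approximation: (q−m)/√(m(1−m)/s) ≈ z_{0.95} = 1.64, so s ≈ 0.67·0.33·(1.64)²/(0.73−0.67)² = 166.2.
At s = 166.2: P(θ<0.73) ≈ 0.954. Adjusting to match 0.95 gives s ≈ 158.61.
So α = 0.67·158.61 ≈ 106.27, β = 0.33·158.61 ≈ 52.34.

α ≈ 106.27, β ≈ 52.34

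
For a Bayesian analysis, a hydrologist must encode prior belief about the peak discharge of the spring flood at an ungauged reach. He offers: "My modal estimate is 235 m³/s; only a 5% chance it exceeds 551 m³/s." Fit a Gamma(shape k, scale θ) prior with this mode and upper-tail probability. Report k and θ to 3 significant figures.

Gamma(k,θ) with k>1 has mode (k−1)θ, so θ = 235/(k−1).
Need P(X < 551) = 0.95 with θ tied to k this way. Start at k = 2, θ = 235: P(X<551) ≈ 0.679.
Too low — raise k to concentrate. Iterating converges to k ≈ 4.77.
Then θ = 235/(4.77−1) ≈ 62.4.

k ≈ 4.77, θ ≈ 62.4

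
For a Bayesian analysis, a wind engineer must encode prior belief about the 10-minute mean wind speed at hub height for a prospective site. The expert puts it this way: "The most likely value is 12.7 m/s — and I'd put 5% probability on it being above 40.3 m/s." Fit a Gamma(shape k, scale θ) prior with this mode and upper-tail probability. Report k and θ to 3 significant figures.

k ≈ 2.97, θ ≈ 6.45

Gamma(k,θ) with k>1 has mode (k−1)θ, so θ = 12.7/(k−1).
Need P(X < 40.3) = 0.95 with θ tied to k this way. Start at k = 2, θ = 12.7: P(X<40.3) ≈ 0.825.
Too low — raise k to concentrate. Iterating converges to k ≈ 2.97.
Then θ = 12.7/(2.97−1) ≈ 6.45.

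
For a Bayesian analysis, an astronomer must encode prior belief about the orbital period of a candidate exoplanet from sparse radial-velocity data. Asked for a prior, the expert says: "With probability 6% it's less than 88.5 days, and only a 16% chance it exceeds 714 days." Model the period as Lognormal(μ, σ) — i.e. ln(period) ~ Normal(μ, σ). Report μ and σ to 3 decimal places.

μ ≈ 5.756, σ ≈ 0.819

If T ~ Lognormal(μ,σ) then ln T ~ Normal(μ,σ), so the p-quantile of ln T is μ + z_p·σ.
ln(88.5) = 4.483 and ln(714) = 6.571; z_{0.06} = -1.555, z_{0.84} = 0.9945.
σ = (6.571 − 4.483)/(0.9945 − (-1.555)) = 0.819.
μ = 4.483 − (-1.555)·0.819 = 5.756.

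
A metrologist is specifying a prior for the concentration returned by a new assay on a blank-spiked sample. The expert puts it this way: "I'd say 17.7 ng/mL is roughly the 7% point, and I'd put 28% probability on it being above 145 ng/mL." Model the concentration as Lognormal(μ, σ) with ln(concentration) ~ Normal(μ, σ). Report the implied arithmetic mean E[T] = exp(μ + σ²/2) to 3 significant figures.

E[T] ≈ 135 ng/mL

If T ~ Lognormal(μ,σ) then ln T ~ Normal(μ,σ), so the p-quantile of ln T is μ + z_p·σ.
ln(17.7) = 2.874 and ln(145) = 4.977; z_{0.07} = -1.476, z_{0.72} = 0.5828.
σ = (4.977 − 2.874)/(0.5828 − (-1.476)) = 1.022.
μ = 2.874 − (-1.476)·1.022 = 4.381.
E[T] = exp(μ + σ²/2) = exp(4.381 + 0.5219) = 135 ng/mL.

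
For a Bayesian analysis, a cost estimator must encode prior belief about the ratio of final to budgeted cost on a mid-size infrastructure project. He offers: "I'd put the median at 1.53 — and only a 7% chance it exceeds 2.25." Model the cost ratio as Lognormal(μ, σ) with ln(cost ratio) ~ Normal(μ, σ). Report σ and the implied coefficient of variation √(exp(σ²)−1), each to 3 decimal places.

If T ~ Lognormal(μ,σ) then ln T ~ Normal(μ,σ), so the p-quantile of ln T is μ + z_p·σ.
ln(1.53) = 0.4253 and ln(2.25) = 0.8109; z_{0.5} = 0, z_{0.93} = 1.476.
σ = (0.8109 − 0.4253)/(1.476 − (0)) = 0.261.
μ = 0.4253 − (0)·0.261 = 0.425.
CV = √(exp(σ²)−1) = √(exp(0.0683)−1) = 0.266.

σ ≈ 0.261, CV ≈ 0.266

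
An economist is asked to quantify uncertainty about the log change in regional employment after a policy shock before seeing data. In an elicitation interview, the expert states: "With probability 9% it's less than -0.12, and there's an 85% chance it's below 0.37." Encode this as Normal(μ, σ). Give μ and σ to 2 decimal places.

μ = 0.16, σ = 0.21

The p-quantile of Normal(μ,σ) is μ + z_p·σ, with z_{0.09} = -1.341 and z_{0.85} = 1.036.
Eliminate σ: μ = (z₂·x₁ − z₁·x₂)/(z₂ − z₁) = (1.036·-0.12 − (-1.341)·0.37)/2.377 = 0.16.
Then σ = (x₂ − x₁)/(z₂ − z₁) = (0.37 − -0.12)/2.377 = 0.21.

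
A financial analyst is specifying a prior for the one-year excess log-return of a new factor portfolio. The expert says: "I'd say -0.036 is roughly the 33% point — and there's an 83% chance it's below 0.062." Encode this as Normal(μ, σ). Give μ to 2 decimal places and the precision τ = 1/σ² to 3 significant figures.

The p-quantile of Normal(μ,σ) is μ + z_p·σ, with z_{0.33} = -0.4399 and z_{0.83} = 0.9542.
Eliminate σ: μ = (z₂·x₁ − z₁·x₂)/(z₂ − z₁) = (0.9542·-0.036 − (-0.4399)·0.062)/1.394 = -0.01.
Then σ = (x₂ − x₁)/(z₂ − z₁) = (0.062 − -0.036)/1.394 = 0.07.
Precision τ = 1/σ² = 1/0.0703² = 202.

μ = -0.01, τ = 202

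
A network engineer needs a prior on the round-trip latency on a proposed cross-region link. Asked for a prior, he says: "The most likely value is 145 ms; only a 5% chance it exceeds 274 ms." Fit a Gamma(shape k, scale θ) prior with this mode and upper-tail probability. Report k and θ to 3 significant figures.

k ≈ 7.87, θ ≈ 21.1

Gamma(k,θ) with k>1 has mode (k−1)θ, so θ = 145/(k−1).
Need P(X < 274) = 0.95 with θ tied to k this way. Start at k = 2, θ = 145: P(X<274) ≈ 0.563.
Too low — raise k to concentrate. Iterating converges to k ≈ 7.87.
Then θ = 145/(7.87−1) ≈ 21.1.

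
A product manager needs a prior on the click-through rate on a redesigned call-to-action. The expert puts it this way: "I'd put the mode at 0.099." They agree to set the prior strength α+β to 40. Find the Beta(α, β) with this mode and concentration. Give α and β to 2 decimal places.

α = 4.76, β = 35.24

For α,β > 1 the Beta mode is (α−1)/(α+β−2). With α+β = 40, the mode is (α−1)/38.
Set (α−1)/38 = 0.099 → α = 1 + 0.099·38 = 4.76.
β = 40 − α = 35.24.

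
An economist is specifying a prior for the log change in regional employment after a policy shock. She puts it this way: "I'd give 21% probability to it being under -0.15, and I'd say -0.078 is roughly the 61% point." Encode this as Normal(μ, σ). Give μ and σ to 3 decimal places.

μ = -0.097, σ = 0.066

The p-quantile of Normal(μ,σ) is μ + z_p·σ, with z_{0.21} = -0.8064 and z_{0.61} = 0.2793.
Eliminate σ: μ = (z₂·x₁ − z₁·x₂)/(z₂ − z₁) = (0.2793·-0.15 − (-0.8064)·-0.078)/1.086 = -0.097.
Then σ = (x₂ − x₁)/(z₂ − z₁) = (-0.078 − -0.15)/1.086 = 0.066.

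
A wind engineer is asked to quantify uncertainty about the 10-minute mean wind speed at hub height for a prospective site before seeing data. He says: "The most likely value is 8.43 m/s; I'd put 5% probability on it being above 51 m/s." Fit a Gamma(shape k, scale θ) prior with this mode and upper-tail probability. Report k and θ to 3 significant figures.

k ≈ 1.7, θ ≈ 12

Gamma(k,θ) with k>1 has mode (k−1)θ, so θ = 8.43/(k−1).
Need P(X < 51) = 0.95 with θ tied to k this way. Start at k = 2, θ = 8.43: P(X<51) ≈ 0.983.
Too high — lower k to spread out. Iterating converges to k ≈ 1.7.
Then θ = 8.43/(1.7−1) ≈ 12.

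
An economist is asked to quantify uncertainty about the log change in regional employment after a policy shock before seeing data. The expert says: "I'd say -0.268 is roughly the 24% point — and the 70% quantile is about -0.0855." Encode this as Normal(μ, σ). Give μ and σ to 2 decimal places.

μ = -0.16, σ = 0.15

For Normal(μ,σ), the p-quantile is μ + z_p·σ. Here z_{0.24} = -0.7063, z_{0.7} = 0.5244.
So -0.268 = μ − 0.7063σ and -0.0855 = μ + 0.5244σ.
Subtracting: σ = (-0.0855 − -0.268)/(0.5244 − (-0.7063)) = 0.15.
Then μ = -0.268 − (-0.7063)·0.15 = -0.16.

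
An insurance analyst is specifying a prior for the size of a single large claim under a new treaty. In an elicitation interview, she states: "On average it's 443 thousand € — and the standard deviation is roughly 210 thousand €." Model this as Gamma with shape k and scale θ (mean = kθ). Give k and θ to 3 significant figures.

For Gamma(k, scale θ): mean = kθ, variance = kθ², so CV = 1/√k.
CV = SD/mean = 210/443 = 0.474, hence k = 1/CV² = 4.45.
Then θ = mean/k = 443/4.45 = 99.5.

k ≈ 4.45, θ ≈ 99.5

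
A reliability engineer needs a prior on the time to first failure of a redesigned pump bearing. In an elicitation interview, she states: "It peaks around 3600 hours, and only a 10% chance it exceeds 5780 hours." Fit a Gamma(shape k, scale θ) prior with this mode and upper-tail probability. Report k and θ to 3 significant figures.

Gamma(k,θ) with k>1 has mode (k−1)θ, so θ = 3600/(k−1).
Need P(X < 5780) = 0.9 with θ tied to k this way. Start at k = 2, θ = 3600: P(X<5780) ≈ 0.477.
Too low — raise k to concentrate. Iterating converges to k ≈ 9.38.
Then θ = 3600/(9.38−1) ≈ 429.

k ≈ 9.38, θ ≈ 429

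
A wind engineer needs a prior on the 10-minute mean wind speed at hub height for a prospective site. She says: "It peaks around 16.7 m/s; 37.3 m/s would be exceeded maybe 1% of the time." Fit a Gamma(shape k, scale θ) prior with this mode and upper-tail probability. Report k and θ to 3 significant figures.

k ≈ 8.44, θ ≈ 2.24

Gamma(k,θ) with k>1 has mode (k−1)θ, so θ = 16.7/(k−1).
Need P(X < 37.3) = 0.99 with θ tied to k this way. Start at k = 2, θ = 16.7: P(X<37.3) ≈ 0.654.
Too low — raise k to concentrate. Iterating converges to k ≈ 8.44.
Then θ = 16.7/(8.44−1) ≈ 2.24.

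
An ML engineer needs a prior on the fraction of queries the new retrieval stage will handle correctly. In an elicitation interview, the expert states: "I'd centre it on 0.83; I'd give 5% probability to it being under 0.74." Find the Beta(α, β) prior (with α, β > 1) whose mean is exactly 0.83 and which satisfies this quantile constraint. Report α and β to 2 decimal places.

α ≈ 44.67, β ≈ 9.15

With mean 0.83 fixed, write α = 0.83s, β = 0.17s where s = α+β.
Need P(θ < 0.74) = 0.05 under Beta(0.83s, 0.17s). Normal approximation: (q−m)/√(m(1−m)/s) ≈ z_{0.05} = -1.64, so s ≈ 0.83·0.17·(-1.64)²/(0.74−0.83)² = 47.1.
At s = 47.1: P(θ<0.74) ≈ 0.061. Adjusting to match 0.05 gives s ≈ 53.82.
So α = 0.83·53.82 ≈ 44.67, β = 0.17·53.82 ≈ 9.15.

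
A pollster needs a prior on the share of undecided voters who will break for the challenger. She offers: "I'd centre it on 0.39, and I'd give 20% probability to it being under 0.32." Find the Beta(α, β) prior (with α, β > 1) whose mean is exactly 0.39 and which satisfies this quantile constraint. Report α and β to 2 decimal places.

α ≈ 13.67, β ≈ 21.38

With mean 0.39 fixed, write α = 0.39s, β = 0.61s where s = α+β.
Need P(θ < 0.32) = 0.2 under Beta(0.39s, 0.61s). Normal approximation: (q−m)/√(m(1−m)/s) ≈ z_{0.2} = -0.842, so s ≈ 0.39·0.61·(-0.842)²/(0.32−0.39)² = 34.4.
At s = 34.4: P(θ<0.32) ≈ 0.202. Adjusting to match 0.2 gives s ≈ 35.04.
So α = 0.39·35.04 ≈ 13.67, β = 0.61·35.04 ≈ 21.38.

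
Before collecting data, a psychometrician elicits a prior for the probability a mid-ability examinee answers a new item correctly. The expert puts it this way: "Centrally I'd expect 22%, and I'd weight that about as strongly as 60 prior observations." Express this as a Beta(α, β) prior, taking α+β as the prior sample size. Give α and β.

α = 13.2, β = 46.8

Under the effective-sample-size interpretation, Beta(α, β) has prior mean α/(α+β) and prior sample size α+β.
So α+β = 60 and α/(α+β) = 0.22, giving α = 0.22·60 = 13.2 and β = 60 − 13.2 = 46.8.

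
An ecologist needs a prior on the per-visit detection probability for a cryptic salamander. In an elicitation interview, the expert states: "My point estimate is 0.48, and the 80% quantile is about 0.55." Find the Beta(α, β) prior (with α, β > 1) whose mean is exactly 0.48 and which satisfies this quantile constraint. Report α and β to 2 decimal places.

With mean 0.48 fixed, write α = 0.48s, β = 0.52s where s = α+β.
Need P(θ < 0.55) = 0.8 under Beta(0.48s, 0.52s). Normal approximation: (q−m)/√(m(1−m)/s) ≈ z_{0.8} = 0.842, so s ≈ 0.48·0.52·(0.842)²/(0.55−0.48)² = 36.1.
At s = 36.1: P(θ<0.55) ≈ 0.800. Adjusting to match 0.8 gives s ≈ 36.11.
So α = 0.48·36.11 ≈ 17.33, β = 0.52·36.11 ≈ 18.78.

α ≈ 17.33, β ≈ 18.78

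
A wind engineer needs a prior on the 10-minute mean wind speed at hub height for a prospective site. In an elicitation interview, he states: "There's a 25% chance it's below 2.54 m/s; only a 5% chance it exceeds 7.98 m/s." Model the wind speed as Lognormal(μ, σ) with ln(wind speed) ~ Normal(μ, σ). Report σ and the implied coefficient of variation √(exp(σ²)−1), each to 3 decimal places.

If T ~ Lognormal(μ,σ) then ln T ~ Normal(μ,σ), so the p-quantile of ln T is μ + z_p·σ.
ln(2.54) = 0.9322 and ln(7.98) = 2.077; z_{0.25} = -0.6745, z_{0.95} = 1.645.
σ = (2.077 − 0.9322)/(1.645 − (-0.6745)) = 0.494.
μ = 0.9322 − (-0.6745)·0.494 = 1.265.
CV = √(exp(σ²)−1) = √(exp(0.2436)−1) = 0.525.

σ ≈ 0.494, CV ≈ 0.525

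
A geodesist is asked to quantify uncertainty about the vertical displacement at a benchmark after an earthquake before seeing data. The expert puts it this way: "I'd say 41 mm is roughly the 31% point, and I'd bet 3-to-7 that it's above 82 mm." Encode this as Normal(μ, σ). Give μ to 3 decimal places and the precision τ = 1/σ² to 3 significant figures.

The p-quantile of Normal(μ,σ) is μ + z_p·σ, with z_{0.31} = -0.4959 and z_{0.7} = 0.5244.
Eliminate σ: μ = (z₂·x₁ − z₁·x₂)/(z₂ − z₁) = (0.5244·41 − (-0.4959)·82)/1.02 = 60.926.
Then σ = (x₂ − x₁)/(z₂ − z₁) = (82 − 41)/1.02 = 40.186.
Precision τ = 1/σ² = 1/40.19² = 0.000619.

μ = 60.926, τ = 0.000619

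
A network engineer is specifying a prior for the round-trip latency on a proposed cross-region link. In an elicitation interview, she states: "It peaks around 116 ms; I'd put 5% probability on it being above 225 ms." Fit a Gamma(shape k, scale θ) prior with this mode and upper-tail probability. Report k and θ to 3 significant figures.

k ≈ 7.33, θ ≈ 18.3

Gamma(k,θ) with k>1 has mode (k−1)θ, so θ = 116/(k−1).
Need P(X < 225) = 0.95 with θ tied to k this way. Start at k = 2, θ = 116: P(X<225) ≈ 0.577.
Too low — raise k to concentrate. Iterating converges to k ≈ 7.33.
Then θ = 116/(7.33−1) ≈ 18.3.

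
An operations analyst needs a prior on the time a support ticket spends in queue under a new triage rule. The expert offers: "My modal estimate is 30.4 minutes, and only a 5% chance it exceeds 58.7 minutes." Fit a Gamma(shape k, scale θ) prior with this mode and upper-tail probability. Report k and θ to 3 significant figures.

k ≈ 7.41, θ ≈ 4.74

Gamma(k,θ) with k>1 has mode (k−1)θ, so θ = 30.4/(k−1).
Need P(X < 58.7) = 0.95 with θ tied to k this way. Start at k = 2, θ = 30.4: P(X<58.7) ≈ 0.575.
Too low — raise k to concentrate. Iterating converges to k ≈ 7.41.
Then θ = 30.4/(7.41−1) ≈ 4.74.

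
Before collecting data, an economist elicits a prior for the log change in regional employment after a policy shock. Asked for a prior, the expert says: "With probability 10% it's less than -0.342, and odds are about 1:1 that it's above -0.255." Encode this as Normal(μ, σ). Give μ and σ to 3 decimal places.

For Normal(μ,σ), the p-quantile is μ + z_p·σ. Here z_{0.1} = -1.282, z_{0.5} = 0.
So -0.342 = μ − 1.282σ and -0.255 = μ + 0σ.
Subtracting: σ = (-0.255 − -0.342)/(0 − (-1.282)) = 0.068.
Then μ = -0.342 − (-1.282)·0.068 = -0.255.

μ = -0.255, σ = 0.068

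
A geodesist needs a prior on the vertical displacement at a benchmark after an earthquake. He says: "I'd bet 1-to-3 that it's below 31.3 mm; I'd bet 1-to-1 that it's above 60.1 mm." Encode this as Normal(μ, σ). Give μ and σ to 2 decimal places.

For Normal(μ,σ), the p-quantile is μ + z_p·σ. Here z_{0.25} = -0.6745, z_{0.5} = 0.
So 31.3 = μ − 0.6745σ and 60.1 = μ + 0σ.
Subtracting: σ = (60.1 − 31.3)/(0 − (-0.6745)) = 42.70.
Then μ = 31.3 − (-0.6745)·42.70 = 60.10.

μ = 60.10, σ = 42.70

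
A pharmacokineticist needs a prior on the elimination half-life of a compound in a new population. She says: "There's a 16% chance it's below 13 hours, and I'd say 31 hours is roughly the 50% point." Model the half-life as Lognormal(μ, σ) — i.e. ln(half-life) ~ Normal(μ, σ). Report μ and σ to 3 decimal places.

If T ~ Lognormal(μ,σ) then ln T ~ Normal(μ,σ), so the p-quantile of ln T is μ + z_p·σ.
ln(13) = 2.565 and ln(31) = 3.434; z_{0.16} = -0.9945, z_{0.5} = 0.
σ = (3.434 − 2.565)/(0 − (-0.9945)) = 0.874.
μ = 2.565 − (-0.9945)·0.874 = 3.434.

μ ≈ 3.434, σ ≈ 0.874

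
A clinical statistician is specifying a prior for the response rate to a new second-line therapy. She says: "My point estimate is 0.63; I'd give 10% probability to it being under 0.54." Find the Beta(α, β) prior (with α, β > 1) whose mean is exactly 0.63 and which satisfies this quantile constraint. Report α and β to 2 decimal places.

With mean 0.63 fixed, write α = 0.63s, β = 0.37s where s = α+β.
Need P(θ < 0.54) = 0.1 under Beta(0.63s, 0.37s). Normal approximation: (q−m)/√(m(1−m)/s) ≈ z_{0.1} = -1.28, so s ≈ 0.63·0.37·(-1.28)²/(0.54−0.63)² = 47.3.
At s = 47.3: P(θ<0.54) ≈ 0.102. Adjusting to match 0.1 gives s ≈ 48.12.
So α = 0.63·48.12 ≈ 30.32, β = 0.37·48.12 ≈ 17.81.

α ≈ 30.32, β ≈ 17.81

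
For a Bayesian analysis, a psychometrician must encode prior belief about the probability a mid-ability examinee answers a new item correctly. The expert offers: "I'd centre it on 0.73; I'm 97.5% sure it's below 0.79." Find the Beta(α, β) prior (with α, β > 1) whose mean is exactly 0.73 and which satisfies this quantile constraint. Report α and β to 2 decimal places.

α ≈ 141.46, β ≈ 52.32

With mean 0.73 fixed, write α = 0.73s, β = 0.27s where s = α+β.
Need P(θ < 0.79) = 0.975 under Beta(0.73s, 0.27s). Normal approximation: (q−m)/√(m(1−m)/s) ≈ z_{0.975} = 1.96, so s ≈ 0.73·0.27·(1.96)²/(0.79−0.73)² = 210.3.
At s = 210.3: P(θ<0.79) ≈ 0.980. Adjusting to match 0.975 gives s ≈ 193.79.
So α = 0.73·193.79 ≈ 141.46, β = 0.27·193.79 ≈ 52.32.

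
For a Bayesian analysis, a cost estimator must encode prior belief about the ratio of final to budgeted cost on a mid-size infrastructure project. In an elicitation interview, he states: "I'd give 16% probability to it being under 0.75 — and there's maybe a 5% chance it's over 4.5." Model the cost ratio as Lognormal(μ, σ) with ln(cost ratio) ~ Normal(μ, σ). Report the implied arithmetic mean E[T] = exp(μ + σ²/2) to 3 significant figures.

E[T] ≈ 1.85

If T ~ Lognormal(μ,σ) then ln T ~ Normal(μ,σ), so the p-quantile of ln T is μ + z_p·σ.
ln(0.75) = -0.2877 and ln(4.5) = 1.504; z_{0.16} = -0.9945, z_{0.95} = 1.645.
σ = (1.504 − -0.2877)/(1.645 − (-0.9945)) = 0.679.
μ = -0.2877 − (-0.9945)·0.679 = 0.387.
E[T] = exp(μ + σ²/2) = exp(0.387 + 0.2304) = 1.85.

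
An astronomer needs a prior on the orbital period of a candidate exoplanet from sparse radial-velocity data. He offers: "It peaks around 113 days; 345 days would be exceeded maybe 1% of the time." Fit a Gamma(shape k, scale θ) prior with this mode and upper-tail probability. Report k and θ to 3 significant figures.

k ≈ 4.6, θ ≈ 31.4

Gamma(k,θ) with k>1 has mode (k−1)θ, so θ = 113/(k−1).
Need P(X < 345) = 0.99 with θ tied to k this way. Start at k = 2, θ = 113: P(X<345) ≈ 0.809.
Too low — raise k to concentrate. Iterating converges to k ≈ 4.6.
Then θ = 113/(4.6−1) ≈ 31.4.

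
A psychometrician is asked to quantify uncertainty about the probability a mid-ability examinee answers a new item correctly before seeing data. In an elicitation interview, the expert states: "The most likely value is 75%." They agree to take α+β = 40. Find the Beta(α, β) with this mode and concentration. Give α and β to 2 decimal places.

For α,β > 1 the Beta mode is (α−1)/(α+β−2). With α+β = 40, the mode is (α−1)/38.
Set (α−1)/38 = 0.75 → α = 1 + 0.75·38 = 29.50.
β = 40 − α = 10.50.

α = 29.50, β = 10.50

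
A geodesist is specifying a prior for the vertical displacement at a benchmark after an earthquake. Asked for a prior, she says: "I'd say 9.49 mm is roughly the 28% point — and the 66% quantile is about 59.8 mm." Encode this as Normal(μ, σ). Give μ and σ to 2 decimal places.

The p-quantile of Normal(μ,σ) is μ + z_p·σ, with z_{0.28} = -0.5828 and z_{0.66} = 0.4125.
Eliminate σ: μ = (z₂·x₁ − z₁·x₂)/(z₂ − z₁) = (0.4125·9.49 − (-0.5828)·59.8)/0.9953 = 38.95.
Then σ = (x₂ − x₁)/(z₂ − z₁) = (59.8 − 9.49)/0.9953 = 50.55.

μ = 38.95, σ = 50.55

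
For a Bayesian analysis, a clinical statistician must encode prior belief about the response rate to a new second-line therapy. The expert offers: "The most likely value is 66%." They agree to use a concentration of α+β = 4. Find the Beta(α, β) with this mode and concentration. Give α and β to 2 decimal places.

For α,β > 1 the Beta mode is (α−1)/(α+β−2). With α+β = 4, the mode is (α−1)/2.
Set (α−1)/2 = 0.66 → α = 1 + 0.66·2 = 2.32.
β = 4 − α = 1.68.

α = 2.32, β = 1.68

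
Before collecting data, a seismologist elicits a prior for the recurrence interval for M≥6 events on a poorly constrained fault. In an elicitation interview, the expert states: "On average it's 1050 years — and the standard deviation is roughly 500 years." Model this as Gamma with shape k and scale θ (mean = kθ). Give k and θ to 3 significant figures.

k ≈ 4.41, θ ≈ 238

For Gamma(k, scale θ): mean = kθ, variance = kθ², so CV = 1/√k.
CV = SD/mean = 500/1050 = 0.4762, hence k = 1/CV² = 4.41.
Then θ = mean/k = 1050/4.41 = 238.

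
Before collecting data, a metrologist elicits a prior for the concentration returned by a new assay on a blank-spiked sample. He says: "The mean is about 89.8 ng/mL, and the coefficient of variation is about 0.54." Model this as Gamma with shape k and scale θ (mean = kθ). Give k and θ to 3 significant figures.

k ≈ 3.43, θ ≈ 26.2

For Gamma(k, scale θ): mean = kθ, variance = kθ², so CV = 1/√k.
CV = 0.54, hence k = 1/CV² = 3.43.
Then θ = mean/k = 89.8/3.43 = 26.2.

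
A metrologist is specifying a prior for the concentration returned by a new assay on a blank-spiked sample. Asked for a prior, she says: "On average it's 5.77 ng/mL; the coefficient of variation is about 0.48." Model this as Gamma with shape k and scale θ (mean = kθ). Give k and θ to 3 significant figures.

For Gamma(k, scale θ): mean = kθ, variance = kθ², so CV = 1/√k.
CV = 0.48, hence k = 1/CV² = 4.34.
Then θ = mean/k = 5.77/4.34 = 1.33.

k ≈ 4.34, θ ≈ 1.33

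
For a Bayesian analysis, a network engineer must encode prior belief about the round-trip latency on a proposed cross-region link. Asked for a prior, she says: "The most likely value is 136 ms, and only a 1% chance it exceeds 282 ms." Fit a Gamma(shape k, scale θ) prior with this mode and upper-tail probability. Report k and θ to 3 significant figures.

k ≈ 10.2, θ ≈ 14.8

Gamma(k,θ) with k>1 has mode (k−1)θ, so θ = 136/(k−1).
Need P(X < 282) = 0.99 with θ tied to k this way. Start at k = 2, θ = 136: P(X<282) ≈ 0.614.
Too low — raise k to concentrate. Iterating converges to k ≈ 10.2.
Then θ = 136/(10.2−1) ≈ 14.8.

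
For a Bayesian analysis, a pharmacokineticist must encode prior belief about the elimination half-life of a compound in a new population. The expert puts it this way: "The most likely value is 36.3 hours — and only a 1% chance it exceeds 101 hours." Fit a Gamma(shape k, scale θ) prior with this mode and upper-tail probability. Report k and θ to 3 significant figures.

Gamma(k,θ) with k>1 has mode (k−1)θ, so θ = 36.3/(k−1).
Need P(X < 101) = 0.99 with θ tied to k this way. Start at k = 2, θ = 36.3: P(X<101) ≈ 0.766.
Too low — raise k to concentrate. Iterating converges to k ≈ 5.38.
Then θ = 36.3/(5.38−1) ≈ 8.3.

k ≈ 5.38, θ ≈ 8.3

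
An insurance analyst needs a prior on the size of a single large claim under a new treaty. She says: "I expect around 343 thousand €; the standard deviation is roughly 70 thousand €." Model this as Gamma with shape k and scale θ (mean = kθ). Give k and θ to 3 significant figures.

k ≈ 24, θ ≈ 14.3

For Gamma(k, scale θ): mean = kθ, variance = kθ², so CV = 1/√k.
CV = SD/mean = 70/343 = 0.2041, hence k = 1/CV² = 24.
Then θ = mean/k = 343/24 = 14.3.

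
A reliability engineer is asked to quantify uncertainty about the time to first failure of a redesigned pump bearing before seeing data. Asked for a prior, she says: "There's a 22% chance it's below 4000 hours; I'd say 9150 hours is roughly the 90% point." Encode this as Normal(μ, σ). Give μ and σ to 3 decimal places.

For Normal(μ,σ), the p-quantile is μ + z_p·σ. Here z_{0.22} = -0.7722, z_{0.9} = 1.282.
So 4000 = μ − 0.7722σ and 9150 = μ + 1.282σ.
Subtracting: σ = (9150 − 4000)/(1.282 − (-0.7722)) = 2507.614.
Then μ = 4000 − (-0.7722)·2507.614 = 5936.363.

μ = 5936.363, σ = 2507.614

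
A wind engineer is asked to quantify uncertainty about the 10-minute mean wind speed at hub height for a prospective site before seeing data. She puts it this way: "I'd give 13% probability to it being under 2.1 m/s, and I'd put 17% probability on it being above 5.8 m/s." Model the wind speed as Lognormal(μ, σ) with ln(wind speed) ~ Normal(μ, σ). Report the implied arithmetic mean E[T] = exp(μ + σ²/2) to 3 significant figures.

E[T] ≈ 4.1 m/s

If T ~ Lognormal(μ,σ) then ln T ~ Normal(μ,σ), so the p-quantile of ln T is μ + z_p·σ.
ln(2.1) = 0.7419 and ln(5.8) = 1.758; z_{0.13} = -1.126, z_{0.83} = 0.9542.
σ = (1.758 − 0.7419)/(0.9542 − (-1.126)) = 0.488.
μ = 0.7419 − (-1.126)·0.488 = 1.292.
E[T] = exp(μ + σ²/2) = exp(1.292 + 0.1192) = 4.1 m/s.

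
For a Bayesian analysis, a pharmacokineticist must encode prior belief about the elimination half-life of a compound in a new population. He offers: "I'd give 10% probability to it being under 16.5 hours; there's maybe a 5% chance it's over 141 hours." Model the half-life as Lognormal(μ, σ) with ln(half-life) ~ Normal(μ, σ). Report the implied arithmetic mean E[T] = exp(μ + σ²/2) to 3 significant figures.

E[T] ≈ 55.2 hours

If T ~ Lognormal(μ,σ) then ln T ~ Normal(μ,σ), so the p-quantile of ln T is μ + z_p·σ.
ln(16.5) = 2.803 and ln(141) = 4.949; z_{0.1} = -1.282, z_{0.95} = 1.645.
σ = (4.949 − 2.803)/(1.645 − (-1.282)) = 0.733.
μ = 2.803 − (-1.282)·0.733 = 3.743.
E[T] = exp(μ + σ²/2) = exp(3.743 + 0.2687) = 55.2 hours.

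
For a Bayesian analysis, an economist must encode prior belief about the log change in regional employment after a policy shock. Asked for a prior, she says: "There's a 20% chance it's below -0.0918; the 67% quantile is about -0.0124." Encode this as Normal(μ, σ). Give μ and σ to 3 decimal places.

The p-quantile of Normal(μ,σ) is μ + z_p·σ, with z_{0.2} = -0.8416 and z_{0.67} = 0.4399.
Eliminate σ: μ = (z₂·x₁ − z₁·x₂)/(z₂ − z₁) = (0.4399·-0.0918 − (-0.8416)·-0.0124)/1.282 = -0.040.
Then σ = (x₂ − x₁)/(z₂ − z₁) = (-0.0124 − -0.0918)/1.282 = 0.062.

μ = -0.040, σ = 0.062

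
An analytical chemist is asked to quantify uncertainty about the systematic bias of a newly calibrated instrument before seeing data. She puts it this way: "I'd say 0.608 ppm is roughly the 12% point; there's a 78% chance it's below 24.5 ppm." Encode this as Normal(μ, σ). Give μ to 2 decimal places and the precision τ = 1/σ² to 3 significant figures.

μ = 15.03, τ = 0.00664

The p-quantile of Normal(μ,σ) is μ + z_p·σ, with z_{0.12} = -1.175 and z_{0.78} = 0.7722.
Eliminate σ: μ = (z₂·x₁ − z₁·x₂)/(z₂ − z₁) = (0.7722·0.608 − (-1.175)·24.5)/1.947 = 15.03.
Then σ = (x₂ − x₁)/(z₂ − z₁) = (24.5 − 0.608)/1.947 = 12.27.
Precision τ = 1/σ² = 1/12.27² = 0.00664.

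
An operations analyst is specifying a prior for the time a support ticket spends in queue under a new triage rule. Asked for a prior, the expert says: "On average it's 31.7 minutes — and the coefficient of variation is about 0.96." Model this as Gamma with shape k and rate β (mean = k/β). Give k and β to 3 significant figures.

For Gamma(k, rate β): mean = k/β, variance = k/β², so CV = 1/√k.
CV = 0.96, hence k = 1/CV² = 1.09.
Then β = k/mean = 1.09/31.7 = 0.0342.

k ≈ 1.09, β ≈ 0.0342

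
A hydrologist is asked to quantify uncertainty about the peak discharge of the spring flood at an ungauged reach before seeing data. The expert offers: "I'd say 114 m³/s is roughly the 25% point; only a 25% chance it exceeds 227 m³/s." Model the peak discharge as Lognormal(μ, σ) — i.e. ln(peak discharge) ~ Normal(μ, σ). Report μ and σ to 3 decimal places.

μ ≈ 5.081, σ ≈ 0.511

If T ~ Lognormal(μ,σ) then ln T ~ Normal(μ,σ), so the p-quantile of ln T is μ + z_p·σ.
ln(114) = 4.736 and ln(227) = 5.425; z_{0.25} = -0.6745, z_{0.75} = 0.6745.
σ = (5.425 − 4.736)/(0.6745 − (-0.6745)) = 0.511.
μ = 4.736 − (-0.6745)·0.511 = 5.081.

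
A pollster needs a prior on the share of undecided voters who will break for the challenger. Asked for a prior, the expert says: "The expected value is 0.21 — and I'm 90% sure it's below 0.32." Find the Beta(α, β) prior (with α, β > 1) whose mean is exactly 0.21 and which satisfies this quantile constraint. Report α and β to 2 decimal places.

α ≈ 5.03, β ≈ 18.94

With mean 0.21 fixed, write α = 0.21s, β = 0.79s where s = α+β.
Need P(θ < 0.32) = 0.9 under Beta(0.21s, 0.79s). Normal approximation: (q−m)/√(m(1−m)/s) ≈ z_{0.9} = 1.28, so s ≈ 0.21·0.79·(1.28)²/(0.32−0.21)² = 22.5.
At s = 22.5: P(θ<0.32) ≈ 0.894. Adjusting to match 0.9 gives s ≈ 23.97.
So α = 0.21·23.97 ≈ 5.03, β = 0.79·23.97 ≈ 18.94.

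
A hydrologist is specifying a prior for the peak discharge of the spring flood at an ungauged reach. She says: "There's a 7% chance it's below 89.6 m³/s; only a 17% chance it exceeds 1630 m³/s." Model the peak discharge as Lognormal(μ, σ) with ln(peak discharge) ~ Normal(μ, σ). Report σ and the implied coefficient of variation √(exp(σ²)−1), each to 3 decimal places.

If T ~ Lognormal(μ,σ) then ln T ~ Normal(μ,σ), so the p-quantile of ln T is μ + z_p·σ.
ln(89.6) = 4.495 and ln(1630) = 7.396; z_{0.07} = -1.476, z_{0.83} = 0.9542.
σ = (7.396 − 4.495)/(0.9542 − (-1.476)) = 1.194.
μ = 4.495 − (-1.476)·1.194 = 6.257.
CV = √(exp(σ²)−1) = √(exp(1.4253)−1) = 1.777.

σ ≈ 1.194, CV ≈ 1.777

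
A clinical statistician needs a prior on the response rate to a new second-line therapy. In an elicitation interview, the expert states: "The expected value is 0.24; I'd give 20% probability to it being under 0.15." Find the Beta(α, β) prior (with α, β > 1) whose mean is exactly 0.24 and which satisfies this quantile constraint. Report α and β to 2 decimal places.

α ≈ 3.97, β ≈ 12.58

With mean 0.24 fixed, write α = 0.24s, β = 0.76s where s = α+β.
Need P(θ < 0.15) = 0.2 under Beta(0.24s, 0.76s). Normal approximation: (q−m)/√(m(1−m)/s) ≈ z_{0.2} = -0.842, so s ≈ 0.24·0.76·(-0.842)²/(0.15−0.24)² = 16.0.
At s = 16.0: P(θ<0.15) ≈ 0.206. Adjusting to match 0.2 gives s ≈ 16.56.
So α = 0.24·16.56 ≈ 3.97, β = 0.76·16.56 ≈ 12.58.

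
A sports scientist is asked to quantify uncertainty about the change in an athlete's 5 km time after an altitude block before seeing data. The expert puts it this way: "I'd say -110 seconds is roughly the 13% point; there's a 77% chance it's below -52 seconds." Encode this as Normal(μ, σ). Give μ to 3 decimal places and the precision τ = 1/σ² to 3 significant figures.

μ = -74.975, τ = 0.00103

The p-quantile of Normal(μ,σ) is μ + z_p·σ, with z_{0.13} = -1.126 and z_{0.77} = 0.7388.
Eliminate σ: μ = (z₂·x₁ − z₁·x₂)/(z₂ − z₁) = (0.7388·-110 − (-1.126)·-52)/1.865 = -74.975.
Then σ = (x₂ − x₁)/(z₂ − z₁) = (-52 − -110)/1.865 = 31.095.
Precision τ = 1/σ² = 1/31.1² = 0.00103.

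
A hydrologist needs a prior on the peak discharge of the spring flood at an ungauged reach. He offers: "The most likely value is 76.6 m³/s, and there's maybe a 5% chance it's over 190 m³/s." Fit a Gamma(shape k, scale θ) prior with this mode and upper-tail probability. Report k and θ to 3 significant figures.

Gamma(k,θ) with k>1 has mode (k−1)θ, so θ = 76.6/(k−1).
Need P(X < 190) = 0.95 with θ tied to k this way. Start at k = 2, θ = 76.6: P(X<190) ≈ 0.709.
Too low — raise k to concentrate. Iterating converges to k ≈ 4.29.
Then θ = 76.6/(4.29−1) ≈ 23.3.

k ≈ 4.29, θ ≈ 23.3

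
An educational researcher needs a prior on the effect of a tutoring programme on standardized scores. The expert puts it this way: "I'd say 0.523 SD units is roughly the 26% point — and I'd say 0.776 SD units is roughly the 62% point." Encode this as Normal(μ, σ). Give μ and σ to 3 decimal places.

μ = 0.695, σ = 0.267

The p-quantile of Normal(μ,σ) is μ + z_p·σ, with z_{0.26} = -0.6433 and z_{0.62} = 0.3055.
Eliminate σ: μ = (z₂·x₁ − z₁·x₂)/(z₂ − z₁) = (0.3055·0.523 − (-0.6433)·0.776)/0.9488 = 0.695.
Then σ = (x₂ − x₁)/(z₂ − z₁) = (0.776 − 0.523)/0.9488 = 0.267.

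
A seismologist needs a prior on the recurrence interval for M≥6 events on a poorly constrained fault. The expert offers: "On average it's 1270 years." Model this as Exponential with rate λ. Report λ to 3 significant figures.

Exponential mean = 1/λ, so λ = 1/1270.0 = 0.000787.

λ ≈ 0.000787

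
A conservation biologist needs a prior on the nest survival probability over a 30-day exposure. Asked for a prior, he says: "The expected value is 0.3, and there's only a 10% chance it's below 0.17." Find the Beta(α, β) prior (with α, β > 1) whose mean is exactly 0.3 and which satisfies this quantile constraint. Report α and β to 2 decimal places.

With mean 0.3 fixed, write α = 0.3s, β = 0.7s where s = α+β.
Need P(θ < 0.17) = 0.1 under Beta(0.3s, 0.7s). Normal approximation: (q−m)/√(m(1−m)/s) ≈ z_{0.1} = -1.28, so s ≈ 0.3·0.7·(-1.28)²/(0.17−0.3)² = 20.4.
At s = 20.4: P(θ<0.17) ≈ 0.087. Adjusting to match 0.1 gives s ≈ 18.33.
So α = 0.3·18.33 ≈ 5.50, β = 0.7·18.33 ≈ 12.83.

α ≈ 5.50, β ≈ 12.83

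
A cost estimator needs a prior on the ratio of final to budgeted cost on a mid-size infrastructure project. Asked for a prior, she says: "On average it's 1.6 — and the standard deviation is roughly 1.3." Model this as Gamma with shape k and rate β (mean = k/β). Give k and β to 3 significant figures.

For Gamma(k, rate β): mean = k/β, variance = k/β², so CV = 1/√k.
CV = SD/mean = 1.3/1.6 = 0.8125, hence k = 1/CV² = 1.51.
Then β = k/mean = 1.51/1.6 = 0.947.

k ≈ 1.51, β ≈ 0.947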